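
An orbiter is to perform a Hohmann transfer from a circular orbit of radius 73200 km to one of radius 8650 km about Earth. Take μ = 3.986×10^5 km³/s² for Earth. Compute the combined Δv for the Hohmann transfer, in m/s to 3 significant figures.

Δv = 3550 m/s

Transfer-ellipse semi-major axis a_t = (r₁ + r₂)/2 = (73200 + 8650)/2 = 40925 km.
At r₁ the circular-orbit speed is v₁ = √(μ/r₁) = 2.334 km/s.
Transfer-orbit speed at r₁ (vis-viva equation): v_a = √[μ(2/r₁ − 1/a_t)] = 1.073 km/s.
First burn Δv₁ = |v_a − v₁| = 1.261 km/s.
Circular speed at r₂: v₂ = √(μ/r₂) = 6.7883 km/s.
Transfer-orbit speed at r₂: v_p = √[μ(2/r₂ − 1/a_t)] = 9.0787 km/s.
Second burn Δv₂ = |v₂ − v_p| = 2.290 km/s.
Total Δv = Δv₁ + Δv₂ = 3.551 km/s.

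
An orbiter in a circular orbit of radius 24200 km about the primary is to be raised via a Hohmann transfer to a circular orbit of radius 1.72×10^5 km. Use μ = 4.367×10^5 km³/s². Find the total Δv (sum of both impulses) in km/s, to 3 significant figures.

Semi-major axis of the transfer orbit: a_t = (24200 + 1.720×10^5)/2 = 98100 km.
At r₁ the circular-orbit speed is v₁ = √(μ/r₁) = 4.248 km/s.
On the transfer ellipse at r₁, v² = μ(2/r − 1/a) gives v_p = √[μ(2/r₁ − 1/a_t)] = 5.625 km/s.
First burn Δv₁ = |v_p − v₁| = 1.377 km/s.
At r₂, v₂ = √(μ/r₂) = 1.5934 km/s.
Transfer-orbit speed at r₂: v_a = √[μ(2/r₂ − 1/a_t)] = 0.79141 km/s.
Second burn Δv₂ = |v₂ − v_a| = 0.8020 km/s.
Δv = Δv₁ + Δv₂ = 1.377 + 0.8020 = 2.179 km/s.

Δv = 2.18 km/s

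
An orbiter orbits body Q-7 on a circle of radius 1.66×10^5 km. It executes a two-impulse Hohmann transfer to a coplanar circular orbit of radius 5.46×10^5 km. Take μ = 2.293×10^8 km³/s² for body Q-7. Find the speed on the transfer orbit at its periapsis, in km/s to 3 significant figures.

v = 46.0 km/s

The Hohmann ellipse has a_t = (r₁ + r₂)/2 = 3.560×10^5 km.
At periapsis, r = 1.660×10^5 km.
From the vis-viva equation, v = √[μ(2/r − 1/a_t)] = 46.03 km/s.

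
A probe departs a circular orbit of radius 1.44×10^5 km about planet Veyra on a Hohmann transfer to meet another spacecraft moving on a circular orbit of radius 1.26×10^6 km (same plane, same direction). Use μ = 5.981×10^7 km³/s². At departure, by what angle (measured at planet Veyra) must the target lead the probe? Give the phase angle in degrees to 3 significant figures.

The Hohmann ellipse has a_t = (r₁ + r₂)/2 = 7.020×10^5 km.
Transfer time t = π√(a_t³/μ) = 2.3893×10^5 s.
The target's mean motion on its circular orbit is ω₂ = √(μ/r₂³) = 5.4680×10^-6 rad/s.
Angle swept by the target during transfer: ω₂·t = 1.3065 rad = 74.86°.
Arrival is 180° from departure on the ellipse, so φ = 180° − 74.86° = 105°.

φ = 105°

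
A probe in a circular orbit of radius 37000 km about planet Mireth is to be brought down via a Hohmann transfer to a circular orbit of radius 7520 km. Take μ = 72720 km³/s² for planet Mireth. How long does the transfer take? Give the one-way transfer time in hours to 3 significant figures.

The Hohmann ellipse has a_t = (r₁ + r₂)/2 = 22260 km.
Transfer time t = π√(a_t³/μ) = π√((22260)³ / 72720) = 38690 s.
Converting: 38690 s ÷ 3600 s/hour = 10.7 hours.

t = 10.7 hours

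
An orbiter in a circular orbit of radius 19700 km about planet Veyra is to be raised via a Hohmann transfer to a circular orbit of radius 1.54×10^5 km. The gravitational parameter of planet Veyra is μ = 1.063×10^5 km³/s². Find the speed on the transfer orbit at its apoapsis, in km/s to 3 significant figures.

v = 0.396 km/s

The Hohmann ellipse has a_t = (r₁ + r₂)/2 = 86850 km.
The apoapsis of the transfer ellipse is at r = 1.540×10^5 km.
Applying v² = μ(2/r − 1/a_t): v = 0.3957 km/s.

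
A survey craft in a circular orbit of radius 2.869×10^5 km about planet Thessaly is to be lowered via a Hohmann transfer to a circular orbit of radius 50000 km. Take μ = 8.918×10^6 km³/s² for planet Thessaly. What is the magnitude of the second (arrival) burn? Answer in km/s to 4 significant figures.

Transfer-ellipse semi-major axis a_t = (r₁ + r₂)/2 = (2.869×10^5 + 50000)/2 = 1.6845×10^5 km.
On the circular orbit at r = 50000 km, v_c = √(μ/r) = 13.355 km/s.
Transfer-orbit speed at the same r (vis-viva, a = a_t): v_t = √[μ(2/r − 1/a_t)] = 17.429 km/s.
Δv₂ = |v_t − v_c| = |17.429 − 13.355| = 4.074 km/s.

Δv₂ = 4.074 km/s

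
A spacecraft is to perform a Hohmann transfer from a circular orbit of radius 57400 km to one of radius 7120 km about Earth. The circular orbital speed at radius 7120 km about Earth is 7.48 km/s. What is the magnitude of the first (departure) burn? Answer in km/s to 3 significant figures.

From the circular-orbit relation v² = μ/r at r = 7120 km: μ = v²r = (7.48)² × 7120 = 3.98367×10^5 km³/s².
The Hohmann ellipse has a_t = (r₁ + r₂)/2 = 32260 km.
On the circular orbit at r = 57400 km, v_c = √(μ/r) = 2.6344 km/s.
Vis-viva on the transfer ellipse at r = 57400 km gives v_t = √[μ(2/r − 1/a_t)] = 1.2376 km/s.
Δv₁ = |v_t − v_c| = |1.2376 − 2.6344| = 1.397 km/s.

Δv₁ = 1.40 km/s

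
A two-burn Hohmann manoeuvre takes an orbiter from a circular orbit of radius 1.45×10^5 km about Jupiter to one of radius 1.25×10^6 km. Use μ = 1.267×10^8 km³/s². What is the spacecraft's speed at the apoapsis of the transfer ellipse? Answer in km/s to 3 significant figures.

v = 4.59 km/s

Transfer-ellipse semi-major axis a_t = (r₁ + r₂)/2 = (1.450×10^5 + 1.250×10^6)/2 = 6.975×10^5 km.
The apoapsis of the transfer ellipse is at r = 1.250×10^6 km.
Vis-viva: v = √[μ(2/r − 1/a_t)] = √[1.267×10^8 × (2/1.250×10^6 − 1/6.975×10^5)] = 4.590 km/s.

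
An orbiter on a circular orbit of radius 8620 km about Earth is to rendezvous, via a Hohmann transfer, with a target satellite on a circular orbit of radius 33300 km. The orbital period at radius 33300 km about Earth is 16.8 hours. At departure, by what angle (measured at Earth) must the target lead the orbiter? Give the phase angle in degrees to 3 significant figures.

From Kepler's third law T² = 4π²r³/μ at r = 33300 km, T = 16.8 hours = 16.8 × 3600 s = 60480 s: μ = 4π²r³/T² = 3.98537×10^5 km³/s².
The Hohmann ellipse has a_t = (r₁ + r₂)/2 = 20960 km.
Transfer time t = π√(a_t³/μ) = 15101 s.
The target's mean motion on its circular orbit is ω₂ = √(μ/r₂³) = 1.0389×10^-4 rad/s.
Angle swept by the target during transfer: ω₂·t = 1.5688 rad = 89.89°.
Arrival is 180° from departure on the ellipse, so φ = 180° − 89.89° = 90.1°.

φ = 90.1°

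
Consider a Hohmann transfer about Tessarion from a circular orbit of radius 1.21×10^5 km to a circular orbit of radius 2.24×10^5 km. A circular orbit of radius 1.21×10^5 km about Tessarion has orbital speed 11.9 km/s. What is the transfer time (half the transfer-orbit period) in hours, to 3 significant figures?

From the circular-orbit relation v² = μ/r at r = 1.21×10^5 km: μ = v²r = (11.9)² × 1.21×10^5 = 1.71348×10^7 km³/s².
Transfer-ellipse semi-major axis a_t = (r₁ + r₂)/2 = (1.210×10^5 + 2.240×10^5)/2 = 1.725×10^5 km.
Transfer time t = π√(a_t³/μ) = π√((1.725×10^5)³ / 1.71348×10^7) = 54370 s.
Converting: 54370 s ÷ 3600 s/hour = 15.1 hours.

t = 15.1 hours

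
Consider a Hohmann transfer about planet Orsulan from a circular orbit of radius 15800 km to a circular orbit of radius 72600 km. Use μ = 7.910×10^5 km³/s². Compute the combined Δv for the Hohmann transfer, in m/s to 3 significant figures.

Δv = 3320 m/s

Semi-major axis of the transfer orbit: a_t = (15800 + 72600)/2 = 44200 km.
At r₁ the circular-orbit speed is v₁ = √(μ/r₁) = 7.0755 km/s.
Transfer-orbit speed at r₁ (vis-viva equation): v_p = √[μ(2/r₁ − 1/a_t)] = 9.0681 km/s.
First burn Δv₁ = |v_p − v₁| = 1.993 km/s.
At r₂, v₂ = √(μ/r₂) = 3.301 km/s.
Transfer-orbit speed at r₂: v_a = √[μ(2/r₂ − 1/a_t)] = 1.974 km/s.
Second burn Δv₂ = |v₂ − v_a| = 1.327 km/s.
Δv = Δv₁ + Δv₂ = 1.993 + 1.327 = 3.320 km/s.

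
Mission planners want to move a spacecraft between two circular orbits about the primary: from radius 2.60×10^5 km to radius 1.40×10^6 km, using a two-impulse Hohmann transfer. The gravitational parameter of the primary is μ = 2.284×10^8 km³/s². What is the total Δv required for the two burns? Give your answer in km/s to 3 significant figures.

Semi-major axis of the transfer orbit: a_t = (2.600×10^5 + 1.400×10^6)/2 = 8.300×10^5 km.
Circular speed at r₁: v₁ = √(μ/r₁) = √(2.284×10^8/2.600×10^5) = 29.63885 km/s.
Transfer-orbit speed at r₁ (vis-viva equation): v_p = √[μ(2/r₁ − 1/a_t)] = 38.49341 km/s.
First burn Δv₁ = |v_p − v₁| = 8.855 km/s.
Circular speed at r₂: v₂ = √(μ/r₂) = 12.773 km/s.
Transfer-orbit speed at r₂: v_a = √[μ(2/r₂ − 1/a_t)] = 7.1488 km/s.
Second burn Δv₂ = |v₂ − v_a| = 5.624 km/s.
Δv = Δv₁ + Δv₂ = 8.855 + 5.624 = 14.48 km/s.

Δv = 14.5 km/s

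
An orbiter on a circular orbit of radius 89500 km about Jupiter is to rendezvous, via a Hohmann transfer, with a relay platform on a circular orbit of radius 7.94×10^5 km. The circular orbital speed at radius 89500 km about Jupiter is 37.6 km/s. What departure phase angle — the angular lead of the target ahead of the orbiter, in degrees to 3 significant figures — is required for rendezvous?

φ = 105°

From the circular-orbit relation v² = μ/r at r = 89500 km: μ = v²r = (37.6)² × 89500 = 1.26532×10^8 km³/s².
The Hohmann ellipse has a_t = (r₁ + r₂)/2 = 4.4175×10^5 km.
Transfer time t = π√(a_t³/μ) = 82000 s.
Target angular speed ω₂ = √(μ/r₂³) = 1.5899×10^-5 rad/s.
Angle swept by the target during transfer: ω₂·t = 1.3037 rad = 74.70°.
The orbiter traverses 180° on the transfer ellipse, so the target must lead by 180° − 74.70° = 105°.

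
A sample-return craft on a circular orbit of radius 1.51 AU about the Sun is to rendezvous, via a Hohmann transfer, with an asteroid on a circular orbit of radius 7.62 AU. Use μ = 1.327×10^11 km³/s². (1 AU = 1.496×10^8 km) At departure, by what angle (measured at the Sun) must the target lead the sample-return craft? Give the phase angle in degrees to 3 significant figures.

In km: r₁ = 1.51 × 1.496×10^8 = 2.25896×10^8 km; r₂ = 7.62 × 1.496×10^8 = 1.139952×10^9 km.
Semi-major axis of the transfer orbit: a_t = (2.25896×10^8 + 1.139952×10^9)/2 = 6.82924×10^8 km.
Transfer time t = π√(a_t³/μ) = 1.539×10^8 s.
Target angular speed ω₂ = √(μ/r₂³) = 9.465×10^-9 rad/s.
Angle swept by the target during transfer: ω₂·t = 1.4567 rad = 83.46°.
The sample-return craft traverses 180° on the transfer ellipse, so the target must lead by 180° − 83.46° = 96.5°.

φ = 96.5°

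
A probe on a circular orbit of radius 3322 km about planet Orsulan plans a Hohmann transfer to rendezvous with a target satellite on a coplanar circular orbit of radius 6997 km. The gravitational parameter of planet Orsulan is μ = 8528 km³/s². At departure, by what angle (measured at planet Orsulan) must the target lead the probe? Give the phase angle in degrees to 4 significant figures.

φ = 66.02°

The Hohmann ellipse has a_t = (r₁ + r₂)/2 = 5159.5 km.
The half-period of the transfer ellipse is t = π√(a_t³/μ) = 12608 s.
Target angular speed ω₂ = √(μ/r₂³) = 1.5778×10^-4 rad/s.
Angle swept by the target during transfer: ω₂·t = 1.9893 rad = 113.98°.
The probe traverses 180° on the transfer ellipse, so the target must lead by 180° − 113.98° = 66.02°.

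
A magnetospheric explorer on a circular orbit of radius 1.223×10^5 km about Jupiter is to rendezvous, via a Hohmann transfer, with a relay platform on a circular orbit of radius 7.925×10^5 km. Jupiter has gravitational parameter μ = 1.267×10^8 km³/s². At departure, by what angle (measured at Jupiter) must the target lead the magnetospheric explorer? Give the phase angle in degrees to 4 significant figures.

φ = 101.1°

The Hohmann ellipse has a_t = (r₁ + r₂)/2 = 4.574×10^5 km.
The half-period of the transfer ellipse is t = π√(a_t³/μ) = 86338.8 s.
The target's mean motion on its circular orbit is ω₂ = √(μ/r₂³) = 1.59547×10^-5 rad/s.
Angle swept by the target during transfer: ω₂·t = 1.37751 rad = 78.93°.
Arrival is 180° from departure on the ellipse, so φ = 180° − 78.93° = 101.1°.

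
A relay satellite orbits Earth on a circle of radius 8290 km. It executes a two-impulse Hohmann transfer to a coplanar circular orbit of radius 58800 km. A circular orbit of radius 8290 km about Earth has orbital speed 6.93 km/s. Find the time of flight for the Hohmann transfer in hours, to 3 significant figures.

From the circular-orbit relation v² = μ/r at r = 8290 km: μ = v²r = (6.93)² × 8290 = 3.98126×10^5 km³/s².
The Hohmann ellipse has a_t = (r₁ + r₂)/2 = 33545 km.
By Kepler's third law the transfer-orbit period is T = 2π√(a_t³/μ), so t = T/2 = 30590 s.
Converting: 30590 s ÷ 3600 s/hour = 8.50 hours.

t = 8.50 hours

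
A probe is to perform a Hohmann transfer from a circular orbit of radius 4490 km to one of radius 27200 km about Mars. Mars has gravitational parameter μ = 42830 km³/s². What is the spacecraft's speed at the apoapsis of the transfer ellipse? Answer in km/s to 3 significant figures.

The Hohmann ellipse has a_t = (r₁ + r₂)/2 = 15845 km.
The apoapsis of the transfer ellipse is at r = 27200 km.
Vis-viva: v = √[μ(2/r − 1/a_t)] = √[42830 × (2/27200 − 1/15845)] = 0.6680 km/s.

v = 0.668 km/s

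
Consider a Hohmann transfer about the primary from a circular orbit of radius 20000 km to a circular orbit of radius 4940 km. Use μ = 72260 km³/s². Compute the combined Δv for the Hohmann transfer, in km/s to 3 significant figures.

Transfer-ellipse semi-major axis a_t = (r₁ + r₂)/2 = (20000 + 4940)/2 = 12470 km.
At r₁ the circular-orbit speed is v₁ = √(μ/r₁) = 1.9008 km/s.
Transfer-orbit speed at r₁ (vis-viva equation): v_a = √[μ(2/r₁ − 1/a_t)] = 1.1964 km/s.
First burn Δv₁ = |v_a − v₁| = 0.7044 km/s.
Circular speed at r₂: v₂ = √(μ/r₂) = 3.825 km/s.
Transfer-orbit speed at r₂: v_p = √[μ(2/r₂ − 1/a_t)] = 4.844 km/s.
Second burn Δv₂ = |v₂ − v_p| = 1.019 km/s.
Δv = Δv₁ + Δv₂ = 0.7044 + 1.019 = 1.723 km/s.

Δv = 1.72 km/s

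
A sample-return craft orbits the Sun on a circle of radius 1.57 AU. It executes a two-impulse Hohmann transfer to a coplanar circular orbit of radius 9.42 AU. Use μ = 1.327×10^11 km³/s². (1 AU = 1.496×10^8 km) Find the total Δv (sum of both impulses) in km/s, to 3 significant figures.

Δv = 11.9 km/s

In km: r₁ = 1.57 × 1.496×10^8 = 2.34872×10^8 km; r₂ = 9.42 × 1.496×10^8 = 1.409232×10^9 km.
Semi-major axis of the transfer orbit: a_t = (2.34872×10^8 + 1.409232×10^9)/2 = 8.22052×10^8 km.
Circular speed at r₁: v₁ = √(μ/r₁) = √(1.327×10^11/2.34872×10^8) = 23.7695 km/s.
On the transfer ellipse at r₁, vis-viva gives v_p = √[μ(2/r₁ − 1/a_t)] = 31.1216 km/s.
First burn Δv₁ = |v_p − v₁| = 7.352 km/s.
Circular speed at r₂: v₂ = √(μ/r₂) = 9.704 km/s.
Transfer-orbit speed at r₂: v_a = √[μ(2/r₂ − 1/a_t)] = 5.187 km/s.
Second burn Δv₂ = |v₂ − v_a| = 4.517 km/s.
Δv = Δv₁ + Δv₂ = 7.352 + 4.517 = 11.87 km/s.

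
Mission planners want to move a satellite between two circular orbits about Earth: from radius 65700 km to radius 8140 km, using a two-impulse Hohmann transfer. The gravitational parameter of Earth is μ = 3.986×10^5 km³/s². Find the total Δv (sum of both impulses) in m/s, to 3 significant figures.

Transfer-ellipse semi-major axis a_t = (r₁ + r₂)/2 = (65700 + 8140)/2 = 36920 km.
At r₁ the circular-orbit speed is v₁ = √(μ/r₁) = 2.46312 km/s.
Transfer-orbit speed at r₁ (v² = μ(2/r − 1/a)): v_a = √[μ(2/r₁ − 1/a_t)] = 1.15656 km/s.
First burn Δv₁ = |v_a − v₁| = 1.307 km/s.
At r₂, v₂ = √(μ/r₂) = 6.998 km/s.
Transfer-orbit speed at r₂: v_p = √[μ(2/r₂ − 1/a_t)] = 9.335 km/s.
Second burn Δv₂ = |v₂ − v_p| = 2.337 km/s.
Total Δv = Δv₁ + Δv₂ = 3.644 km/s.

Δv = 3640 m/s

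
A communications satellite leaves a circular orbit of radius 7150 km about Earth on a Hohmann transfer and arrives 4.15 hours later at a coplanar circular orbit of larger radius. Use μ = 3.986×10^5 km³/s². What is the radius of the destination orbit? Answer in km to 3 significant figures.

r₂ = 34500 km

Transfer time t = 4.15 hours = 14940 s, and t = π√(a_t³/μ).
So a_t = (μ t²/π²)^(1/3) = (3.986×10^5 × (14940)² / π²)^(1/3) = 20812 km.
Since a_t = (r₁ + r₂)/2, r₂ = 2a_t − r₁ = 2×20812 − 7150 = 34474 km.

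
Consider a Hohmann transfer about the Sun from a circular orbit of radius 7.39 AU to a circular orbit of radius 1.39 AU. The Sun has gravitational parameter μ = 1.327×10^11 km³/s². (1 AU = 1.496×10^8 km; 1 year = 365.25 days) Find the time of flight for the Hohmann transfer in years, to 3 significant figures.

t = 4.60 years

In km: r₁ = 7.39 × 1.496×10^8 = 1.105544×10^9 km; r₂ = 1.39 × 1.496×10^8 = 2.07944×10^8 km.
The Hohmann ellipse has a_t = (r₁ + r₂)/2 = 6.56744×10^8 km.
By Kepler's third law the transfer-orbit period is T = 2π√(a_t³/μ), so t = T/2 = 1.451×10^8 s.
Converting: 1.451×10^8 s ÷ 3.15576×10^7 s/year (365.25 × 86400) = 4.60 years.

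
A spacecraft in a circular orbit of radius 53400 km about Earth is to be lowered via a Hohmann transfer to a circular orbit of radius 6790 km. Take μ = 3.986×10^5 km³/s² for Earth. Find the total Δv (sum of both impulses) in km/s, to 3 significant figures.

Δv = 3.98 km/s

Transfer-ellipse semi-major axis a_t = (r₁ + r₂)/2 = (53400 + 6790)/2 = 30095 km.
Circular speed at r₁: v₁ = √(μ/r₁) = √(3.986×10^5/53400) = 2.7321 km/s.
On the transfer ellipse at r₁, vis-viva gives v_a = √[μ(2/r₁ − 1/a_t)] = 1.2977 km/s.
First burn Δv₁ = |v_a − v₁| = 1.4344 km/s.
Circular speed at r₂: v₂ = √(μ/r₂) = 7.661852 km/s.
Transfer-orbit speed at r₂: v_p = √[μ(2/r₂ − 1/a_t)] = 10.20604 km/s.
Second burn Δv₂ = |v₂ − v_p| = 2.5442 km/s.
Δv = Δv₁ + Δv₂ = 1.4344 + 2.5442 = 3.979 km/s.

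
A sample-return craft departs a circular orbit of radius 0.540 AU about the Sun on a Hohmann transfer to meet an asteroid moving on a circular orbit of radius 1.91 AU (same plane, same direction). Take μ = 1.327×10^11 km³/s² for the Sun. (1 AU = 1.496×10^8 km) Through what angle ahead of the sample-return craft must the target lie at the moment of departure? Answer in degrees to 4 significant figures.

φ = 87.55°

In km: r₁ = 0.540 × 1.496×10^8 = 8.0784×10^7 km; r₂ = 1.91 × 1.496×10^8 = 2.85736×10^8 km.
Transfer-ellipse semi-major axis a_t = (r₁ + r₂)/2 = (8.0784×10^7 + 2.85736×10^8)/2 = 1.8326×10^8 km.
The half-period of the transfer ellipse is t = π√(a_t³/μ) = 2.1395×10^7 s.
The target's mean motion on its circular orbit is ω₂ = √(μ/r₂³) = 7.5420×10^-8 rad/s.
Angle swept by the target during transfer: ω₂·t = 1.6136 rad = 92.45°.
Arrival is 180° from departure on the ellipse, so φ = 180° − 92.45° = 87.55°.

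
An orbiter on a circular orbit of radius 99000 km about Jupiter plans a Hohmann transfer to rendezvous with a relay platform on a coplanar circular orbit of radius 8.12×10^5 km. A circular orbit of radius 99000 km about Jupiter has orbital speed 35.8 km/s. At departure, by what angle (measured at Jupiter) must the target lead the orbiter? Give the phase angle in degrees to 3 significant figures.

φ = 104°

From the circular-orbit relation v² = μ/r at r = 99000 km: μ = v²r = (35.8)² × 99000 = 1.26882×10^8 km³/s².
Transfer-ellipse semi-major axis a_t = (r₁ + r₂)/2 = (99000 + 8.120×10^5)/2 = 4.555×10^5 km.
Transfer time t = π√(a_t³/μ) = 85740 s.
Target angular speed ω₂ = √(μ/r₂³) = 1.539×10^-5 rad/s.
Angle swept by the target during transfer: ω₂·t = 1.320 rad = 75.63°.
Arrival is 180° from departure on the ellipse, so φ = 180° − 75.63° = 104°.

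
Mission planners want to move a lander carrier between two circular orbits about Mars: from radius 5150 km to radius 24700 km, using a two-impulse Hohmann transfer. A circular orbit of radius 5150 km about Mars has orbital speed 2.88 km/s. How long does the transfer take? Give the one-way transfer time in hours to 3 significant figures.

t = 7.70 hours

From the circular-orbit relation v² = μ/r at r = 5150 km: μ = v²r = (2.88)² × 5150 = 42716.2 km³/s².
Semi-major axis of the transfer orbit: a_t = (5150 + 24700)/2 = 14925 km.
Transfer time t = π√(a_t³/μ) = π√((14925)³ / 42716.2) = 27720 s.
Converting: 27720 s ÷ 3600 s/hour = 7.70 hours.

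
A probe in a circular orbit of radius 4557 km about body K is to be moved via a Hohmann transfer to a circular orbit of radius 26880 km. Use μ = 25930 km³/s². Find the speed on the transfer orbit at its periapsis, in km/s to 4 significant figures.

Semi-major axis of the transfer orbit: a_t = (4557 + 26880)/2 = 15718.5 km.
At periapsis, r = 4557 km.
Applying v² = μ(2/r − 1/a_t): v = 3.119 km/s.

v = 3.119 km/s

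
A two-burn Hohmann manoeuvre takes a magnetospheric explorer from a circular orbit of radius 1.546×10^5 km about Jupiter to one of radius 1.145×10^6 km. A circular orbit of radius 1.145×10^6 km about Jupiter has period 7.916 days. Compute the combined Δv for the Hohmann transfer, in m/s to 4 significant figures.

Δv = 14760 m/s

From Kepler's third law T² = 4π²r³/μ at r = 1.145×10^6 km, T = 7.916 days = 7.916 × 86400 s = 6.839424×10^5 s: μ = 4π²r³/T² = 1.26688×10^8 km³/s².
Semi-major axis of the transfer orbit: a_t = (1.546×10^5 + 1.145×10^6)/2 = 6.498×10^5 km.
At r₁ the circular-orbit speed is v₁ = √(μ/r₁) = 28.626 km/s.
Transfer-orbit speed at r₁ (vis-viva): v_p = √[μ(2/r₁ − 1/a_t)] = 37.999 km/s.
First burn Δv₁ = |v_p − v₁| = 9.373 km/s.
At r₂, v₂ = √(μ/r₂) = 10.519 km/s.
Transfer-orbit speed at r₂: v_a = √[μ(2/r₂ − 1/a_t)] = 5.1307 km/s.
Second burn Δv₂ = |v₂ − v_a| = 5.388 km/s.
Total Δv = Δv₁ + Δv₂ = 14.76 km/s.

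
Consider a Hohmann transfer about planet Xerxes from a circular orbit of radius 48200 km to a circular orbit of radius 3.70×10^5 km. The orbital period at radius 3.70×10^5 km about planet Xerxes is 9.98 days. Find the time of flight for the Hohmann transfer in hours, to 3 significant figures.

From Kepler's third law T² = 4π²r³/μ at r = 3.70×10^5 km, T = 9.98 days = 9.98 × 86400 s = 8.62272×10^5 s: μ = 4π²r³/T² = 2.68953×10^6 km³/s².
Semi-major axis of the transfer orbit: a_t = (48200 + 3.700×10^5)/2 = 2.091×10^5 km.
By Kepler's third law the transfer-orbit period is T = 2π√(a_t³/μ), so t = T/2 = 1.832×10^5 s.
Converting: 1.832×10^5 s ÷ 3600 s/hour = 50.9 hours.

t = 50.9 hours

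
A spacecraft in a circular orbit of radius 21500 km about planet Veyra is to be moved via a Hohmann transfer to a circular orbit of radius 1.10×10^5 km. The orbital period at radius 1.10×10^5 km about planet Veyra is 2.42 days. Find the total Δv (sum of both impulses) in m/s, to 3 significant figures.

From Kepler's third law T² = 4π²r³/μ at r = 1.10×10^5 km, T = 2.42 days = 2.42 × 86400 s = 2.09088×10^5 s: μ = 4π²r³/T² = 1.20193×10^6 km³/s².
Semi-major axis of the transfer orbit: a_t = (21500 + 1.100×10^5)/2 = 65750 km.
Circular speed at r₁: v₁ = √(μ/r₁) = √(1.20193×10^6/21500) = 7.477 km/s.
Transfer-orbit speed at r₁ (vis-viva equation): v_p = √[μ(2/r₁ − 1/a_t)] = 9.671 km/s.
First burn Δv₁ = |v_p − v₁| = 2.194 km/s.
Circular speed at r₂: v₂ = √(μ/r₂) = 3.3055 km/s.
Transfer-orbit speed at r₂: v_a = √[μ(2/r₂ − 1/a_t)] = 1.8902 km/s.
Second burn Δv₂ = |v₂ − v_a| = 1.415 km/s.
Δv = Δv₁ + Δv₂ = 2.194 + 1.415 = 3.609 km/s.

Δv = 3610 m/s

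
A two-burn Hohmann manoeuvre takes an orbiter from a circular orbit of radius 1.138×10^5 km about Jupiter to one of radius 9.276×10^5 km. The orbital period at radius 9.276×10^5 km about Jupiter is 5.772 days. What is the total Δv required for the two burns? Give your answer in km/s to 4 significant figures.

From Kepler's third law T² = 4π²r³/μ at r = 9.276×10^5 km, T = 5.772 days = 5.772 × 86400 s = 4.987008×10^5 s: μ = 4π²r³/T² = 1.26696×10^8 km³/s².
Transfer-ellipse semi-major axis a_t = (r₁ + r₂)/2 = (1.138×10^5 + 9.276×10^5)/2 = 5.207×10^5 km.
Circular speed at r₁: v₁ = √(μ/r₁) = √(1.26696×10^8/1.138×10^5) = 33.366 km/s.
On the transfer ellipse at r₁, v² = μ(2/r − 1/a) gives v_p = √[μ(2/r₁ − 1/a_t)] = 44.534 km/s.
First burn Δv₁ = |v_p − v₁| = 11.17 km/s.
At r₂, v₂ = √(μ/r₂) = 11.687 km/s.
Transfer-orbit speed at r₂: v_a = √[μ(2/r₂ − 1/a_t)] = 5.4636 km/s.
Second burn Δv₂ = |v₂ − v_a| = 6.223 km/s.
Total Δv = Δv₁ + Δv₂ = 17.39 km/s.

Δv = 17.39 km/s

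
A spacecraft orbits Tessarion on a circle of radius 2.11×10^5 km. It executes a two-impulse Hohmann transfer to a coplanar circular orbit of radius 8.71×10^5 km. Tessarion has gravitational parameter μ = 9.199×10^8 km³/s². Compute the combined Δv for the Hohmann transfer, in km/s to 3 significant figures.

The Hohmann ellipse has a_t = (r₁ + r₂)/2 = 5.410×10^5 km.
At r₁ the circular-orbit speed is v₁ = √(μ/r₁) = 66.03 km/s.
Transfer-orbit speed at r₁ (v² = μ(2/r − 1/a)): v_p = √[μ(2/r₁ − 1/a_t)] = 83.78 km/s.
First burn Δv₁ = |v_p − v₁| = 17.75 km/s.
Circular speed at r₂: v₂ = √(μ/r₂) = 32.50 km/s.
Transfer-orbit speed at r₂: v_a = √[μ(2/r₂ − 1/a_t)] = 20.30 km/s.
Second burn Δv₂ = |v₂ − v_a| = 12.20 km/s.
Total Δv = Δv₁ + Δv₂ = 29.95 km/s.

Δv = 30.0 km/s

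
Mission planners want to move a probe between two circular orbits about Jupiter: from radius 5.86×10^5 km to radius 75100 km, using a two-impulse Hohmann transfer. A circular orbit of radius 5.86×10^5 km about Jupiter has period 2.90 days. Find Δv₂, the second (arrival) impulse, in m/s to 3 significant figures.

Δv₂ = 13600 m/s

From Kepler's third law T² = 4π²r³/μ at r = 5.86×10^5 km, T = 2.90 days = 2.90 × 86400 s = 2.5056×10^5 s: μ = 4π²r³/T² = 1.26540×10^8 km³/s².
Transfer-ellipse semi-major axis a_t = (r₁ + r₂)/2 = (5.860×10^5 + 75100)/2 = 3.3055×10^5 km.
On the circular orbit at r = 75100 km, v_c = √(μ/r) = 41.048 km/s.
Vis-viva on the transfer ellipse at r = 75100 km gives v_t = √[μ(2/r − 1/a_t)] = 54.654 km/s.
Δv₂ = |v_t − v_c| = |54.654 − 41.048| = 13.61 km/s.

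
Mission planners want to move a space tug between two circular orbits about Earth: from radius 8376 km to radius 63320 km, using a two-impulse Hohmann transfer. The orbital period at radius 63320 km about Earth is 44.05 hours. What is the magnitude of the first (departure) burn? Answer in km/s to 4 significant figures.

From Kepler's third law T² = 4π²r³/μ at r = 63320 km, T = 44.05 hours = 44.05 × 3600 s = 1.5858×10^5 s: μ = 4π²r³/T² = 3.98553×10^5 km³/s².
Transfer-ellipse semi-major axis a_t = (r₁ + r₂)/2 = (8376 + 63320)/2 = 35848 km.
On the circular orbit at r = 8376 km, v_c = √(μ/r) = 6.898 km/s.
Vis-viva on the transfer ellipse at r = 8376 km gives v_t = √[μ(2/r − 1/a_t)] = 9.168 km/s.
Δv₁ = |v_t − v_c| = |9.168 − 6.898| = 2.270 km/s.

Δv₁ = 2.270 km/s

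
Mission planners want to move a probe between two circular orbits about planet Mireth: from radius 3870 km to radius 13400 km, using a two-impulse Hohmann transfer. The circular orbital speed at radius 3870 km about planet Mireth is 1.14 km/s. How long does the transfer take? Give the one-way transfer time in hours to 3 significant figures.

From the circular-orbit relation v² = μ/r at r = 3870 km: μ = v²r = (1.14)² × 3870 = 5029.45 km³/s².
The Hohmann ellipse has a_t = (r₁ + r₂)/2 = 8635 km.
Half the transfer-orbit period gives t = π√(a_t³/μ) = 35545 s.
Converting: 35545 s ÷ 3600 s/hour = 9.87 hours.

t = 9.87 hours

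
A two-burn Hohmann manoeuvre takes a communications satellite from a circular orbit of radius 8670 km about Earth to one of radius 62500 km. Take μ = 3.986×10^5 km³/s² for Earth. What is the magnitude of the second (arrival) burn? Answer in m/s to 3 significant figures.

The Hohmann ellipse has a_t = (r₁ + r₂)/2 = 35585 km.
On the circular orbit at r = 62500 km, v_c = √(μ/r) = 2.5254 km/s.
Transfer-orbit speed at the same r (vis-viva, a = a_t): v_t = √[μ(2/r − 1/a_t)] = 1.2465 km/s.
Δv₂ = |v_t − v_c| = |1.2465 − 2.5254| = 1.279 km/s.

Δv₂ = 1280 m/s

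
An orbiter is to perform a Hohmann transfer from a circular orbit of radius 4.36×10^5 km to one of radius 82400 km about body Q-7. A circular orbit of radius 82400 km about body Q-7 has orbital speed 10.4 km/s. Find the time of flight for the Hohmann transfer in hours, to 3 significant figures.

t = 38.6 hours

From the circular-orbit relation v² = μ/r at r = 82400 km: μ = v²r = (10.4)² × 82400 = 8.91238×10^6 km³/s².
Transfer-ellipse semi-major axis a_t = (r₁ + r₂)/2 = (4.360×10^5 + 82400)/2 = 2.592×10^5 km.
Transfer time t = π√(a_t³/μ) = π√((2.592×10^5)³ / 8.91238×10^6) = 1.389×10^5 s.
Converting: 1.389×10^5 s ÷ 3600 s/hour = 38.6 hours.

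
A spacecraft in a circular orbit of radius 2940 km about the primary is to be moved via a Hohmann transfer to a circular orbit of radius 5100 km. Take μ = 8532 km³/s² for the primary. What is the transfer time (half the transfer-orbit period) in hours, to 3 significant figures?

Transfer-ellipse semi-major axis a_t = (r₁ + r₂)/2 = (2940 + 5100)/2 = 4020 km.
By Kepler's third law the transfer-orbit period is T = 2π√(a_t³/μ), so t = T/2 = 8669 s.
Converting: 8669 s ÷ 3600 s/hour = 2.41 hours.

t = 2.41 hours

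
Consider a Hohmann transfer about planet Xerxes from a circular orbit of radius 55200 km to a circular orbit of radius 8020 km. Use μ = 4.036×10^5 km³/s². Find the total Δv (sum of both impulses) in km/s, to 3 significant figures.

Transfer-ellipse semi-major axis a_t = (r₁ + r₂)/2 = (55200 + 8020)/2 = 31610 km.
Circular speed at r₁: v₁ = √(μ/r₁) = √(4.036×10^5/55200) = 2.704 km/s.
On the transfer ellipse at r₁, vis-viva equation gives v_a = √[μ(2/r₁ − 1/a_t)] = 1.362 km/s.
First burn Δv₁ = |v_a − v₁| = 1.342 km/s.
At r₂, v₂ = √(μ/r₂) = 7.094 km/s.
Transfer-orbit speed at r₂: v_p = √[μ(2/r₂ − 1/a_t)] = 9.374 km/s.
Second burn Δv₂ = |v₂ − v_p| = 2.280 km/s.
Δv = Δv₁ + Δv₂ = 1.342 + 2.280 = 3.622 km/s.

Δv = 3.62 km/s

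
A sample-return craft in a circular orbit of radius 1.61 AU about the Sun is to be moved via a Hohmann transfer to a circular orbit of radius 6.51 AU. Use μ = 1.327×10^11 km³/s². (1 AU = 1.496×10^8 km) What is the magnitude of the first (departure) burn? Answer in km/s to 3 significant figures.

Δv₁ = 6.25 km/s

In km: r₁ = 1.61 × 1.496×10^8 = 2.40856×10^8 km; r₂ = 6.51 × 1.496×10^8 = 9.73896×10^8 km.
Semi-major axis of the transfer orbit: a_t = (2.40856×10^8 + 9.73896×10^8)/2 = 6.07376×10^8 km.
Circular speed at r = 2.40856×10^8 km: v_c = √(μ/r) = 23.47 km/s.
Vis-viva on the transfer ellipse at r = 2.40856×10^8 km gives v_t = √[μ(2/r − 1/a_t)] = 29.72 km/s.
Δv₁ = |v_t − v_c| = |29.72 − 23.47| = 6.250 km/s.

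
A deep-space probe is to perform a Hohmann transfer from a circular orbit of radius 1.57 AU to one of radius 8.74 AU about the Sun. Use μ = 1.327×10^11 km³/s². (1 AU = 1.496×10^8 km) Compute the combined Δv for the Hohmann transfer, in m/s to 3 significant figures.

Δv = 11700 m/s

In km: r₁ = 1.57 × 1.496×10^8 = 2.34872×10^8 km; r₂ = 8.74 × 1.496×10^8 = 1.307504×10^9 km.
The Hohmann ellipse has a_t = (r₁ + r₂)/2 = 7.71188×10^8 km.
At r₁ the circular-orbit speed is v₁ = √(μ/r₁) = 23.769 km/s.
On the transfer ellipse at r₁, vis-viva gives v_p = √[μ(2/r₁ − 1/a_t)] = 30.950 km/s.
First burn Δv₁ = |v_p − v₁| = 7.181 km/s.
Circular speed at r₂: v₂ = √(μ/r₂) = 10.0743 km/s.
Transfer-orbit speed at r₂: v_a = √[μ(2/r₂ − 1/a_t)] = 5.55968 km/s.
Second burn Δv₂ = |v₂ − v_a| = 4.515 km/s.
Total Δv = Δv₁ + Δv₂ = 11.70 km/s.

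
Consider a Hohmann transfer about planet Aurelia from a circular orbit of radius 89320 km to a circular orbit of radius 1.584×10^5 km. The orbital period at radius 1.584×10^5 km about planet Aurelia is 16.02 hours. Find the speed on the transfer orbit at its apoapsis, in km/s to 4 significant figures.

From Kepler's third law T² = 4π²r³/μ at r = 1.584×10^5 km, T = 16.02 hours = 16.02 × 3600 s = 57672 s: μ = 4π²r³/T² = 4.71732×10^7 km³/s².
The Hohmann ellipse has a_t = (r₁ + r₂)/2 = 1.2386×10^5 km.
The apoapsis of the transfer ellipse is at r = 1.584×10^5 km.
Vis-viva: v = √[μ(2/r − 1/a_t)] = √[4.71732×10^7 × (2/1.584×10^5 − 1/1.2386×10^5)] = 14.65 km/s.

v = 14.65 km/s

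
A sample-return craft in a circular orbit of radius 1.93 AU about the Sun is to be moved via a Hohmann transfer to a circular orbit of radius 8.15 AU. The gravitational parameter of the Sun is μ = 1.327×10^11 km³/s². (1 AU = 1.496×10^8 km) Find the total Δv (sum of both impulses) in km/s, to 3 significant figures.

In km: r₁ = 1.93 × 1.496×10^8 = 2.88728×10^8 km; r₂ = 8.15 × 1.496×10^8 = 1.21924×10^9 km.
The Hohmann ellipse has a_t = (r₁ + r₂)/2 = 7.53984×10^8 km.
At r₁ the circular-orbit speed is v₁ = √(μ/r₁) = 21.43833 km/s.
Transfer-orbit speed at r₁ (vis-viva equation): v_p = √[μ(2/r₁ − 1/a_t)] = 27.26180 km/s.
First burn Δv₁ = |v_p − v₁| = 5.823 km/s.
At r₂, v₂ = √(μ/r₂) = 10.433 km/s.
Transfer-orbit speed at r₂: v_a = √[μ(2/r₂ − 1/a_t)] = 6.4559 km/s.
Second burn Δv₂ = |v₂ − v_a| = 3.977 km/s.
Total Δv = Δv₁ + Δv₂ = 9.800 km/s.

Δv = 9.80 km/s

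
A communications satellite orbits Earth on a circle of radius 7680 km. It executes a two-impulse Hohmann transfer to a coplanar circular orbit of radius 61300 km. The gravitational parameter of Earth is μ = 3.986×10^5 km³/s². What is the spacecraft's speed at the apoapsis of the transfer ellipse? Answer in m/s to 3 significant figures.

v = 1200 m/s

Transfer-ellipse semi-major axis a_t = (r₁ + r₂)/2 = (7680 + 61300)/2 = 34490 km.
At apoapsis, r = 61300 km.
Applying v² = μ(2/r − 1/a_t): v = 1.203 km/s.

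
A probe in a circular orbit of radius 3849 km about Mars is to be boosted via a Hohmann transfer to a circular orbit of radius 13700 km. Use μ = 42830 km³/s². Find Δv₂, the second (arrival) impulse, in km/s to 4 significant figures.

Transfer-ellipse semi-major axis a_t = (r₁ + r₂)/2 = (3849 + 13700)/2 = 8774.5 km.
Circular speed at r = 13700 km: v_c = √(μ/r) = 1.76813 km/s.
Vis-viva on the transfer ellipse at r = 13700 km gives v_t = √[μ(2/r − 1/a_t)] = 1.17105 km/s.
Δv₂ = |v_t − v_c| = |1.17105 − 1.76813| = 0.5971 km/s.

Δv₂ = 0.5971 km/s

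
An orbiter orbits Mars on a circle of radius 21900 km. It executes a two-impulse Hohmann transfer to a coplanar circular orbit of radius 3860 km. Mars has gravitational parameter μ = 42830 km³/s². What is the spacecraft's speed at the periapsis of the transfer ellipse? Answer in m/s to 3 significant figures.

v = 4340 m/s

The Hohmann ellipse has a_t = (r₁ + r₂)/2 = 12880 km.
The periapsis of the transfer ellipse is at r = 3860 km.
Vis-viva: v = √[μ(2/r − 1/a_t)] = √[42830 × (2/3860 − 1/12880)] = 4.344 km/s.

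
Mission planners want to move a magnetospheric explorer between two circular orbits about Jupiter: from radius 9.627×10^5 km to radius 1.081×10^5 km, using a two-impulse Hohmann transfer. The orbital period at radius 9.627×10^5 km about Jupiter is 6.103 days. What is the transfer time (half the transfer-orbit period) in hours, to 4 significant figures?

From Kepler's third law T² = 4π²r³/μ at r = 9.627×10^5 km, T = 6.103 days = 6.103 × 86400 s = 5.272992×10^5 s: μ = 4π²r³/T² = 1.26683×10^8 km³/s².
Semi-major axis of the transfer orbit: a_t = (9.627×10^5 + 1.081×10^5)/2 = 5.354×10^5 km.
Half the transfer-orbit period gives t = π√(a_t³/μ) = 1.09347×10^5 s.
Converting: 1.09347×10^5 s ÷ 3600 s/hour = 30.37 hours.

t = 30.37 hours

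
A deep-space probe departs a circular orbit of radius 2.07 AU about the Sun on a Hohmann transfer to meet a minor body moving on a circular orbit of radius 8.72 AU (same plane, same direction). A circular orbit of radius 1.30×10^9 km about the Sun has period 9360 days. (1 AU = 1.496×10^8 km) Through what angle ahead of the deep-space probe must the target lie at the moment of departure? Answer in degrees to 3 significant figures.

From Kepler's third law T² = 4π²r³/μ at r = 1.30×10^9 km, T = 9360 days = 9360 × 86400 s = 8.08704×10^8 s: μ = 4π²r³/T² = 1.32620×10^11 km³/s².
In km: r₁ = 2.07 × 1.496×10^8 = 3.09672×10^8 km; r₂ = 8.72 × 1.496×10^8 = 1.304512×10^9 km.
The Hohmann ellipse has a_t = (r₁ + r₂)/2 = 8.07092×10^8 km.
Transfer time t = π√(a_t³/μ) = 1.9780×10^8 s.
The target's mean motion on its circular orbit is ω₂ = √(μ/r₂³) = 7.7292×10^-9 rad/s.
Angle swept by the target during transfer: ω₂·t = 1.52884 rad = 87.60°.
The deep-space probe traverses 180° on the transfer ellipse, so the target must lead by 180° − 87.60° = 92.4°.

φ = 92.4°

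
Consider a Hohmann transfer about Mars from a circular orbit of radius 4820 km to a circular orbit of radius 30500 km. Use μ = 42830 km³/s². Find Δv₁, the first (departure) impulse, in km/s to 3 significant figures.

The Hohmann ellipse has a_t = (r₁ + r₂)/2 = 17660 km.
On the circular orbit at r = 4820 km, v_c = √(μ/r) = 2.98092 km/s.
Vis-viva on the transfer ellipse at r = 4820 km gives v_t = √[μ(2/r − 1/a_t)] = 3.91746 km/s.
Δv₁ = |v_t − v_c| = |3.91746 − 2.98092| = 0.9365 km/s.

Δv₁ = 0.937 km/s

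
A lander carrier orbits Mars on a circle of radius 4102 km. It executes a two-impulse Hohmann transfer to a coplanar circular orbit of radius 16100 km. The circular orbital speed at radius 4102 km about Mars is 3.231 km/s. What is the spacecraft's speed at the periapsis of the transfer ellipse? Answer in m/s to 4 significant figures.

From the circular-orbit relation v² = μ/r at r = 4102 km: μ = v²r = (3.231)² × 4102 = 42822.3 km³/s².
Transfer-ellipse semi-major axis a_t = (r₁ + r₂)/2 = (4102 + 16100)/2 = 10101 km.
The periapsis of the transfer ellipse is at r = 4102 km.
From the vis-viva equation, v = √[μ(2/r − 1/a_t)] = 4.079 km/s.

v = 4079 m/s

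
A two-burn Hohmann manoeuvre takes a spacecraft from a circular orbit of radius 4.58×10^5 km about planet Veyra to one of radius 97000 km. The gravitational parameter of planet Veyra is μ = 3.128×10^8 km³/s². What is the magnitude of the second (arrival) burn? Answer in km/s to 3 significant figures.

Δv₂ = 16.2 km/s

Transfer-ellipse semi-major axis a_t = (r₁ + r₂)/2 = (4.580×10^5 + 97000)/2 = 2.775×10^5 km.
Circular speed at r = 97000 km: v_c = √(μ/r) = 56.787 km/s.
Transfer-orbit speed at the same r (vis-viva, a = a_t): v_t = √[μ(2/r − 1/a_t)] = 72.954 km/s.
Δv₂ = |v_t − v_c| = |72.954 − 56.787| = 16.17 km/s.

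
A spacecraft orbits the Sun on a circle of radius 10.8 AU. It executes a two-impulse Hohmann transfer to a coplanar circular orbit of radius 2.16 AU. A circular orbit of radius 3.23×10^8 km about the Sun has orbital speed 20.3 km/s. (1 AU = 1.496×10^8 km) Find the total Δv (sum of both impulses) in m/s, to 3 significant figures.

Δv = 9740 m/s

From the circular-orbit relation v² = μ/r at r = 3.23×10^8 km: μ = v²r = (20.3)² × 3.23×10^8 = 1.33105×10^11 km³/s².
In km: r₁ = 10.8 × 1.496×10^8 = 1.61568×10^9 km; r₂ = 2.16 × 1.496×10^8 = 3.23136×10^8 km.
The Hohmann ellipse has a_t = (r₁ + r₂)/2 = 9.69408×10^8 km.
At r₁ the circular-orbit speed is v₁ = √(μ/r₁) = 9.0765 km/s.
Transfer-orbit speed at r₁ (v² = μ(2/r − 1/a)): v_a = √[μ(2/r₁ − 1/a_t)] = 5.2403 km/s.
First burn Δv₁ = |v_a − v₁| = 3.836 km/s.
At r₂, v₂ = √(μ/r₂) = 20.296 km/s.
Transfer-orbit speed at r₂: v_p = √[μ(2/r₂ − 1/a_t)] = 26.202 km/s.
Second burn Δv₂ = |v₂ − v_p| = 5.906 km/s.
Δv = Δv₁ + Δv₂ = 3.836 + 5.906 = 9.742 km/s.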